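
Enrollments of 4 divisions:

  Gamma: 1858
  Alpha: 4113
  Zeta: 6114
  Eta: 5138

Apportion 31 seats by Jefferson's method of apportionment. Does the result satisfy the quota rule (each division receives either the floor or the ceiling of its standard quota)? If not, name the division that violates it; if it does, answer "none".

none

Standard quotas: Gamma 3.344, Alpha 7.403, Zeta 11.005, Eta 9.248.
Jefferson allocation: Gamma 3, Alpha 8, Zeta 11, Eta 9.
Every allocation lies between the lower and upper quota.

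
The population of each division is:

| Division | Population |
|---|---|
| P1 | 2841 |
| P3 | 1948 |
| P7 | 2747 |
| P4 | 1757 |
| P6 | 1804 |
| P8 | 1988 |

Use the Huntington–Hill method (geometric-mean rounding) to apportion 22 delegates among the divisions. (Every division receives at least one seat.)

P1 5; P3 3; P7 5; P4 3; P6 3; P8 3

With divisor 594: modified quotas P1 4.783, P3 3.279, P7 4.625, P4 2.958, P6 3.037, P8 3.347.
Geometric-mean thresholds: P1 √(4·5)=4.472, P3 √(3·4)=3.464, P7 √(4·5)=4.472, P4 √(2·3)=2.449, P6 √(3·4)=3.464, P8 √(3·4)=3.464.
Each quota rounded against its threshold gives P1 5, P3 3, P7 5, P4 3, P6 3, P8 3 (total 22).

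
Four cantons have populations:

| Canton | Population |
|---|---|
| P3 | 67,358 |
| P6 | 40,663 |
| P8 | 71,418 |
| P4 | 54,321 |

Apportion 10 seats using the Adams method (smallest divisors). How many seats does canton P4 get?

Standard divisor 233760/10 ≈ 23376; standard quotas: P3 2.882, P6 1.740, P8 3.055, P4 2.324.
Rounding up gives 3, 2, 4, 3 = 12 seats, so the divisor must be adjusted.
With modified divisor 30400: modified quotas P3 2.216, P6 1.338, P8 2.349, P4 1.787.
Rounding up: P3 3, P6 2, P8 3, P4 2 (total 10).
P4 receives 2.

2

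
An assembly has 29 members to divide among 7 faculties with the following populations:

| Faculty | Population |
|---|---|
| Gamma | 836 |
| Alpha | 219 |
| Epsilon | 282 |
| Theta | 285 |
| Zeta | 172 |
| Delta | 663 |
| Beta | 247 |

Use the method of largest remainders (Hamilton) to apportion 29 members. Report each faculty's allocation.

The standard divisor is 2704/29 ≈ 93.241.
Standard quotas: Gamma 8.966, Alpha 2.349, Epsilon 3.024, Theta 3.057, Zeta 1.845, Delta 7.111, Beta 2.649.
Lower quotas: Gamma 8, Alpha 2, Epsilon 3, Theta 3, Zeta 1, Delta 7, Beta 2 (sum 26, leaving 3 seats).
Remainders in descending order: Gamma 0.966, Zeta 0.845, Beta 0.649, Alpha 0.349, Delta 0.111, Theta 0.057, Epsilon 0.024.
Largest remainders: Gamma, Zeta, Beta receive the extra seats.

Gamma 9; Alpha 2; Epsilon 3; Theta 3; Zeta 2; Delta 7; Beta 3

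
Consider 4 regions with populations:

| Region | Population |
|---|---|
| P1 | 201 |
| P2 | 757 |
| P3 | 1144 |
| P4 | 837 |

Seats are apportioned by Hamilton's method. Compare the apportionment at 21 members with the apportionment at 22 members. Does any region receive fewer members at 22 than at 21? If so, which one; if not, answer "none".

P1

At 21 seats: P1 2, P2 5, P3 8, P4 6.
At 22 seats: P1 1, P2 6, P3 9, P4 6.
P1 drops from 2 to 1.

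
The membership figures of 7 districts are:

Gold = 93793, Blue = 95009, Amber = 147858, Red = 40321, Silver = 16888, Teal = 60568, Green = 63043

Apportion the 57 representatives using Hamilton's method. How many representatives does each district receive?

Standard divisor: 517480 ÷ 57 ≈ 9078.596.
Standard quotas: Gold 10.3312, Blue 10.4652, Amber 16.2864, Red 4.4413, Silver 1.8602, Teal 6.6715, Green 6.9441.
Lower quotas: Gold 10, Blue 10, Amber 16, Red 4, Silver 1, Teal 6, Green 6 (sum 53, leaving 4 seats).
Remainders in descending order: Green 0.9441, Silver 0.8602, Teal 0.6715, Blue 0.4652, Red 0.4413, Gold 0.3312, Amber 0.2864.
Largest remainders: Green, Silver, Teal, Blue receive the extra seats.

Gold 10; Blue 11; Amber 16; Red 4; Silver 2; Teal 7; Green 7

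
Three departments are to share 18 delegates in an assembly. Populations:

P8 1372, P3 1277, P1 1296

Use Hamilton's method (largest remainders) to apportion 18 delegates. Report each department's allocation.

The standard divisor is 3945/18 ≈ 219.167.
Standard quotas: P8 6.260, P3 5.827, P1 5.913.
Lower quotas: P8 6, P3 5, P1 5 (sum 16, leaving 2 seats).
Remainders in descending order: P1 0.913, P3 0.827, P8 0.260.
Largest remainders: P1, P3 receive the extra seats.

P8 6, P3 6, P1 6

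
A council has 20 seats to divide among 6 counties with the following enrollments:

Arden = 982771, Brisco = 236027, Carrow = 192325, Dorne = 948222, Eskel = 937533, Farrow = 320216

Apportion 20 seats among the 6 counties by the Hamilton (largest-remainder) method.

Standard divisor: 3617094 ÷ 20 ≈ 180854.7.
Standard quotas: Arden 5.4340, Brisco 1.3051, Carrow 1.0634, Dorne 5.2430, Eskel 5.1839, Farrow 1.7706.
Lower quotas: Arden 5, Brisco 1, Carrow 1, Dorne 5, Eskel 5, Farrow 1 (sum 18, leaving 2 seats).
Remainders in descending order: Farrow 0.7706, Arden 0.4340, Brisco 0.3051, Dorne 0.2430, Eskel 0.1839, Carrow 0.0634.
Largest remainders: Farrow, Arden receive the extra seats.

Arden: 6, Brisco: 1, Carrow: 1, Dorne: 5, Eskel: 5, Farrow: 2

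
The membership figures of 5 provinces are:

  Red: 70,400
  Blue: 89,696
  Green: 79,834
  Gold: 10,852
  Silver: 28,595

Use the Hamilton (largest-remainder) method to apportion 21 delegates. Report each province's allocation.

The standard divisor is 279377/21 ≈ 13303.667.
Standard quotas: Red 5.2918, Blue 6.7422, Green 6.0009, Gold 0.8157, Silver 2.1494.
Lower quotas: Red 5, Blue 6, Green 6, Gold 0, Silver 2 (sum 19, leaving 2 seats).
Remainders in descending order: Gold 0.8157, Blue 0.7422, Red 0.2918, Silver 0.1494, Green 0.0009.
Largest remainders: Gold, Blue receive the extra seats.

Red 5; Blue 7; Green 6; Gold 1; Silver 2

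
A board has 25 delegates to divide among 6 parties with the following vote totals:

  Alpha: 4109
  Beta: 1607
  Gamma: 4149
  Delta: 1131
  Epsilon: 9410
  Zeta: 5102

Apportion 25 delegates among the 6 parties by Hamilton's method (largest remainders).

The standard divisor is 25508/25 ≈ 1020.32.
Standard quotas: Alpha 4.0272, Beta 1.5750, Gamma 4.0664, Delta 1.1085, Epsilon 9.2226, Zeta 5.0004.
Lower quotas: Alpha 4, Beta 1, Gamma 4, Delta 1, Epsilon 9, Zeta 5 (sum 24, leaving 1 seat).
Remainders in descending order: Beta 0.5750, Epsilon 0.2226, Delta 0.1085, Gamma 0.0664, Alpha 0.0272, Zeta 0.0004.
The surplus seat goes to Beta.

Alpha 4, Beta 2, Gamma 4, Delta 1, Epsilon 9, Zeta 5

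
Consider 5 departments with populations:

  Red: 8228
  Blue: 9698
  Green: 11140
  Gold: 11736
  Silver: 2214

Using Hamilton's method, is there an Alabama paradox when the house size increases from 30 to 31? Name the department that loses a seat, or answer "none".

At 30 seats: Red 6, Blue 7, Green 8, Gold 8, Silver 1.
At 31 seats: Red 6, Blue 7, Green 8, Gold 8, Silver 2.
No department's allocation decreased.

none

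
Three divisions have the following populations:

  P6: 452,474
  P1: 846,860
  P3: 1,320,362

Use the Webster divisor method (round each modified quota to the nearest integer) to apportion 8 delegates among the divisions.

P6: 1, P1: 3, P3: 4

Standard divisor 2619696/8 ≈ 327462; standard quotas: P6 1.382, P1 2.586, P3 4.032.
Rounding to the nearest integer gives P6 1, P1 3, P3 4 — total 8, matching the house size, so no adjustment is needed.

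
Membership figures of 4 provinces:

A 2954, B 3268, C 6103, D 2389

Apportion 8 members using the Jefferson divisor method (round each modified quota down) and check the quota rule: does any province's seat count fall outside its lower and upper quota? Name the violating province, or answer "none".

Standard quotas: A 1.606, B 1.777, C 3.318, D 1.299.
Jefferson allocation: A 1, B 2, C 4, D 1.
Every allocation lies between the lower and upper quota.

none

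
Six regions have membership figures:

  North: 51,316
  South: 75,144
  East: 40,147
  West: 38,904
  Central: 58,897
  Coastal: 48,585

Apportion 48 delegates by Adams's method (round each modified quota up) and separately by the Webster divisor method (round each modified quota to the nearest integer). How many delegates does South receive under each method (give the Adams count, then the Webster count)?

Adams: North 8, South 11, East 6, West 6, Central 9, Coastal 8.
Webster: North 8, South 12, East 6, West 6, Central 9, Coastal 7.
South gets 11 under Adams and 12 under Webster.

11 and 12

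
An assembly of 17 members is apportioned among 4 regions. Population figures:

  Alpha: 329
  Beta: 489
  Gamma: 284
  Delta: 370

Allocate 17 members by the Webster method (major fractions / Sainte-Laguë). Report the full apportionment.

Alpha=4, Beta=6, Gamma=3, Delta=4

Standard divisor 1472/17 ≈ 86.588; standard quotas: Alpha 3.800, Beta 5.647, Gamma 3.280, Delta 4.273.
Rounding to the nearest integer gives Alpha 4, Beta 6, Gamma 3, Delta 4 — total 17, matching the house size, so no adjustment is needed.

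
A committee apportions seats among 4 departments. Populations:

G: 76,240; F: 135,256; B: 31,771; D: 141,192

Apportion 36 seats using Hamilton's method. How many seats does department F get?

Standard divisor: 384459 ÷ 36 ≈ 10679.417.
Standard quotas: G 7.1390, F 12.6651, B 2.9750, D 13.2209.
Lower quotas: G 7, F 12, B 2, D 13 (sum 34, leaving 2 seats).
Remainders in descending order: B 0.9750, F 0.6651, D 0.2209, G 0.1390.
The surplus seats go to B, F.
F receives 13.

13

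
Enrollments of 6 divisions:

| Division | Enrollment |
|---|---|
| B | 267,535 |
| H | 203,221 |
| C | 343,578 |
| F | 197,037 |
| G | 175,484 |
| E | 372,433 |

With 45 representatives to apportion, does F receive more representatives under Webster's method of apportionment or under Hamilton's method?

Webster

Webster: B 8, H 6, C 10, F 6, G 5, E 10.
Hamilton: B 8, H 6, C 10, F 5, G 5, E 11.
F gets 6 under Webster and 5 under Hamilton.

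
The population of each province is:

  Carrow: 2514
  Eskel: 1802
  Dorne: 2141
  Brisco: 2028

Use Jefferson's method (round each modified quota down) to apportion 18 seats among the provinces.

Carrow=5, Eskel=4, Dorne=5, Brisco=4

Standard divisor 8485/18 ≈ 471.389; standard quotas: Carrow 5.333, Eskel 3.823, Dorne 4.542, Brisco 4.302.
Rounding down gives 5, 3, 4, 4 = 16 seats, so the divisor must be adjusted.
With modified divisor 424: modified quotas Carrow 5.929, Eskel 4.250, Dorne 5.050, Brisco 4.783.
Rounding down: Carrow 5, Eskel 4, Dorne 5, Brisco 4 (total 18).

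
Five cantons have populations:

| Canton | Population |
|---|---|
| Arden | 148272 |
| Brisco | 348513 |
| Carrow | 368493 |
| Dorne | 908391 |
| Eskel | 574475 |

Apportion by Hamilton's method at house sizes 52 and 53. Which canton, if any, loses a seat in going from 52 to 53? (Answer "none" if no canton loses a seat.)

none

At 52 seats: Arden 3, Brisco 8, Carrow 8, Dorne 20, Eskel 13.
At 53 seats: Arden 3, Brisco 8, Carrow 8, Dorne 21, Eskel 13.
No canton's allocation decreased.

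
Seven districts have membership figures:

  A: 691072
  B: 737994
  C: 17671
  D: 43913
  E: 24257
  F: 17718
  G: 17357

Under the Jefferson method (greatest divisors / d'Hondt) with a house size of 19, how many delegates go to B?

10

Standard divisor 1549982/19 ≈ 81578; standard quotas: A 8.471, B 9.046, C 0.217, D 0.538, E 0.297, F 0.217, G 0.213.
Rounding down gives 8, 9, 0, 0, 0, 0, 0 = 17 seats, so the divisor must be adjusted.
With modified divisor 71500: modified quotas A 9.665, B 10.322, C 0.247, D 0.614, E 0.339, F 0.248, G 0.243.
Rounding down: A 9, B 10, C 0, D 0, E 0, F 0, G 0 (total 19).
B receives 10.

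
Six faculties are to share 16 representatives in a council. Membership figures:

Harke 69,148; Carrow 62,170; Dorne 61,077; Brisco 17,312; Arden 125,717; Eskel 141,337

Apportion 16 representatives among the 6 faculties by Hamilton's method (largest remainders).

The standard divisor is 476761/16 ≈ 29797.562.
Standard quotas: Harke 2.3206, Carrow 2.0864, Dorne 2.0497, Brisco 0.5810, Arden 4.2190, Eskel 4.7432.
Lower quotas: Harke 2, Carrow 2, Dorne 2, Brisco 0, Arden 4, Eskel 4 (sum 14, leaving 2 seats).
Remainders in descending order: Eskel 0.7432, Brisco 0.5810, Harke 0.3206, Arden 0.2190, Carrow 0.0864, Dorne 0.0497.
The surplus seats go to Eskel, Brisco.

Harke=2, Carrow=2, Dorne=2, Brisco=1, Arden=4, Eskel=5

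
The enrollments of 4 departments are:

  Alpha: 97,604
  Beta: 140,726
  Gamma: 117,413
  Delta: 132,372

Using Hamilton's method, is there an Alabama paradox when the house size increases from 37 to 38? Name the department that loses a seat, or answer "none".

At 37 seats: Alpha 7, Beta 11, Gamma 9, Delta 10.
At 38 seats: Alpha 8, Beta 11, Gamma 9, Delta 10.
No department's allocation decreased.

none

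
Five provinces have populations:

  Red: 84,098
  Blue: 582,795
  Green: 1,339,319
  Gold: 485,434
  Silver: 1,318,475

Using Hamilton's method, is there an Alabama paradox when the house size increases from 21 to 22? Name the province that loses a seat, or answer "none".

At 21 seats: Red 1, Blue 3, Green 7, Gold 3, Silver 7.
At 22 seats: Red 0, Blue 3, Green 8, Gold 3, Silver 8.
Red drops from 1 to 0.

Red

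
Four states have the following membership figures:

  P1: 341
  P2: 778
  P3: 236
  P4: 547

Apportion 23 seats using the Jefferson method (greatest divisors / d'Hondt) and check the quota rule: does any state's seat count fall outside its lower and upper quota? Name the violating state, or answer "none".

Standard quotas: P1 4.124, P2 9.408, P3 2.854, P4 6.615.
Jefferson allocation: P1 4, P2 9, P3 3, P4 7.
Every allocation lies between the lower and upper quota.

none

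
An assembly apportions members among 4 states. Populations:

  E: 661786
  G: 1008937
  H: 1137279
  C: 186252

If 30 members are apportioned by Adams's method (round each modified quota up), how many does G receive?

Standard divisor 2994254/30 ≈ 99808.467; standard quotas: E 6.631, G 10.109, H 11.395, C 1.866.
Rounding up gives 7, 11, 12, 2 = 32 seats, so the divisor must be adjusted.
With modified divisor 106800: modified quotas E 6.196, G 9.447, H 10.649, C 1.744.
Rounding up: E 7, G 10, H 11, C 2 (total 30).
G receives 10.

10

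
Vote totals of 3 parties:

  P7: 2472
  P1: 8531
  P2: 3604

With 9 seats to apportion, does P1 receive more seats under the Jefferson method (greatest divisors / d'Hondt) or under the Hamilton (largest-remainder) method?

Jefferson: P7 1, P1 6, P2 2.
Hamilton: P7 2, P1 5, P2 2.
P1 gets 6 under Jefferson and 5 under Hamilton.

Jefferson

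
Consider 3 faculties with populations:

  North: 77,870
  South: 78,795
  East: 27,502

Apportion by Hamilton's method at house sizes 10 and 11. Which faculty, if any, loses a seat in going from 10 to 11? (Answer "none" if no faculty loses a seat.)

East

At 10 seats: North 4, South 4, East 2.
At 11 seats: North 5, South 5, East 1.
East drops from 2 to 1.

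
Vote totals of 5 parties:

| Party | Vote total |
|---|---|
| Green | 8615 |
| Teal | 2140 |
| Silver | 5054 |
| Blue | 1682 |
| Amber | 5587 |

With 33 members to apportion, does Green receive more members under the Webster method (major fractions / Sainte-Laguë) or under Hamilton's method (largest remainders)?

Webster

Webster: Green 13, Teal 3, Silver 7, Blue 2, Amber 8.
Hamilton: Green 12, Teal 3, Silver 7, Blue 3, Amber 8.
Green gets 13 under Webster and 12 under Hamilton.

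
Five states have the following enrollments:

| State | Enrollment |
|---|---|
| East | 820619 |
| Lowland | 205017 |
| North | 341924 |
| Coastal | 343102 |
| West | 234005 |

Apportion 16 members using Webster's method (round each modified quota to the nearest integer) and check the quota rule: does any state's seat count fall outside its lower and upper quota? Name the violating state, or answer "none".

none

Standard quotas: East 6.752, Lowland 1.687, North 2.813, Coastal 2.823, West 1.925.
Webster allocation: East 6, Lowland 2, North 3, Coastal 3, West 2.
Every allocation lies between the lower and upper quota.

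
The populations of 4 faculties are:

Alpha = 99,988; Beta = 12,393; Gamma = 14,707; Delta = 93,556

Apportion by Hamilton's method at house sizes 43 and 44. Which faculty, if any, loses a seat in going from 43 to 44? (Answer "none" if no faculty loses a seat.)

none

At 43 seats: Alpha 20, Beta 2, Gamma 3, Delta 18.
At 44 seats: Alpha 20, Beta 2, Gamma 3, Delta 19.
No faculty's allocation decreased.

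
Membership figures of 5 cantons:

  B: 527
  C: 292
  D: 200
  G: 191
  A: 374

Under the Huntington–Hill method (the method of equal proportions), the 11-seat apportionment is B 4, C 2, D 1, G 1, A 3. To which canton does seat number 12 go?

Priority for the next seat is population ÷ (√(s·(s+1))).
Priorities: B 117.841, C 119.209, D 141.421, G 135.057, A 107.965.
Highest priority: D.

D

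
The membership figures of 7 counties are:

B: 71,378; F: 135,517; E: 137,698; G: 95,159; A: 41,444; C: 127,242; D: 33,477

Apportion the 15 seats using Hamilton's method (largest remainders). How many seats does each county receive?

Total 641915; standard divisor 641915/15 ≈ 42794.333.
Standard quotas: B 1.6679, F 3.1667, E 3.2177, G 2.2236, A 0.9684, C 2.9733, D 0.7823.
Lower quotas: B 1, F 3, E 3, G 2, A 0, C 2, D 0 (sum 11, leaving 4 seats).
Remainders in descending order: C 0.9733, A 0.9684, D 0.7823, B 0.6679, G 0.2236, E 0.2177, F 0.1667.
Largest remainders: C, A, D, B receive the extra seats.

B 2; F 3; E 3; G 2; A 1; C 3; D 1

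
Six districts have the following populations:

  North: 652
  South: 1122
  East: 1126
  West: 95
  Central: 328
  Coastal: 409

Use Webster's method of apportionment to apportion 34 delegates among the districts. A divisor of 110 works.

North 6, South 10, East 10, West 1, Central 3, Coastal 4

With modified divisor 110: modified quotas North 5.927, South 10.200, East 10.236, West 0.864, Central 2.982, Coastal 3.718.
Rounding to the nearest integer: North 6, South 10, East 10, West 1, Central 3, Coastal 4 (total 34).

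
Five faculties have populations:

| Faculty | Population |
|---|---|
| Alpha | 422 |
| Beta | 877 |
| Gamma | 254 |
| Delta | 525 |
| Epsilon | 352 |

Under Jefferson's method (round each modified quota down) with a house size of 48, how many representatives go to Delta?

Standard divisor 2430/48 ≈ 50.625; standard quotas: Alpha 8.336, Beta 17.323, Gamma 5.017, Delta 10.370, Epsilon 6.953.
Rounding down gives 8, 17, 5, 10, 6 = 46 seats, so the divisor must be adjusted.
With modified divisor 48: modified quotas Alpha 8.792, Beta 18.271, Gamma 5.292, Delta 10.938, Epsilon 7.333.
Rounding down: Alpha 8, Beta 18, Gamma 5, Delta 10, Epsilon 7 (total 48).
Delta receives 10.

10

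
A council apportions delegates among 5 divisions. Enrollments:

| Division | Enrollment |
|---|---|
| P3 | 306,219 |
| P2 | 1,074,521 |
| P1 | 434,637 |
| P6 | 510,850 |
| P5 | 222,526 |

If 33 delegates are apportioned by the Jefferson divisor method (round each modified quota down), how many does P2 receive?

14

Standard divisor 2548753/33 ≈ 77234.939; standard quotas: P3 3.965, P2 13.912, P1 5.627, P6 6.614, P5 2.881.
Rounding down gives 3, 13, 5, 6, 2 = 29 seats, so the divisor must be adjusted.
With modified divisor 72700: modified quotas P3 4.212, P2 14.780, P1 5.979, P6 7.027, P5 3.061.
Rounding down: P3 4, P2 14, P1 5, P6 7, P5 3 (total 33).
P2 receives 14.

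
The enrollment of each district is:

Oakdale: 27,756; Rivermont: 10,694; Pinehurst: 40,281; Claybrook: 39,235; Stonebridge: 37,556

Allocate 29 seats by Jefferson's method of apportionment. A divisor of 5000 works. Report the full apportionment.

With modified divisor 5000: modified quotas Oakdale 5.551, Rivermont 2.139, Pinehurst 8.056, Claybrook 7.847, Stonebridge 7.511.
Rounding down: Oakdale 5, Rivermont 2, Pinehurst 8, Claybrook 7, Stonebridge 7 (total 29).

Oakdale 5; Rivermont 2; Pinehurst 8; Claybrook 7; Stonebridge 7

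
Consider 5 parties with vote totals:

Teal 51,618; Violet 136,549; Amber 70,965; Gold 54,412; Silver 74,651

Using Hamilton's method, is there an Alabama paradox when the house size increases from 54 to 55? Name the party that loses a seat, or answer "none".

none

At 54 seats: Teal 7, Violet 19, Amber 10, Gold 8, Silver 10.
At 55 seats: Teal 7, Violet 19, Amber 10, Gold 8, Silver 11.
No party's allocation decreased.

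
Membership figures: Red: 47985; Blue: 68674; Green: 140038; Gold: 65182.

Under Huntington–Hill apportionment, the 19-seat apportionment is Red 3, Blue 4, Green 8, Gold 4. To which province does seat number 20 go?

Green

Priority for the next seat is population ÷ (√(s·(s+1))).
Priorities: Red 13852.076, Blue 15355.973, Green 16503.637, Gold 14575.138.
Highest priority: Green.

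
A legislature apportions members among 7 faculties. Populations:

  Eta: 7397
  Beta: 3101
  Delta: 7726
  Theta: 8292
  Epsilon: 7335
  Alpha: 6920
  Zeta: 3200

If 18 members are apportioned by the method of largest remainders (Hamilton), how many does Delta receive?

3

The standard divisor is 43971/18 ≈ 2442.833.
Standard quotas: Eta 3.0280, Beta 1.2694, Delta 3.1627, Theta 3.3944, Epsilon 3.0027, Alpha 2.8328, Zeta 1.3100.
Lower quotas: Eta 3, Beta 1, Delta 3, Theta 3, Epsilon 3, Alpha 2, Zeta 1 (sum 16, leaving 2 seats).
Remainders in descending order: Alpha 0.8328, Theta 0.3944, Zeta 0.3100, Beta 0.2694, Delta 0.1627, Eta 0.0280, Epsilon 0.0027.
The surplus seats go to Alpha, Theta.
Delta receives 3.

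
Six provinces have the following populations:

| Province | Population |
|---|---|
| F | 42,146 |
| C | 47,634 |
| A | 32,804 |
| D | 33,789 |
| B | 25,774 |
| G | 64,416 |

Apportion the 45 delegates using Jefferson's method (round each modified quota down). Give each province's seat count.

Standard divisor 246563/45 ≈ 5479.178; standard quotas: F 7.692, C 8.694, A 5.987, D 6.167, B 4.704, G 11.757.
Rounding down gives 7, 8, 5, 6, 4, 11 = 41 seats, so the divisor must be adjusted.
With modified divisor 5200: modified quotas F 8.105, C 9.160, A 6.308, D 6.498, B 4.957, G 12.388.
Rounding down: F 8, C 9, A 6, D 6, B 4, G 12 (total 45).

F 8, C 9, A 6, D 6, B 4, G 12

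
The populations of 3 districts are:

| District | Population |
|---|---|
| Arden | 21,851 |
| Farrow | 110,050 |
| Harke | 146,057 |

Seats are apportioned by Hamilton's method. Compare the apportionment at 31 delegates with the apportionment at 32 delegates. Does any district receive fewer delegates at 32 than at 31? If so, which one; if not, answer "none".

At 31 seats: Arden 3, Farrow 12, Harke 16.
At 32 seats: Arden 2, Farrow 13, Harke 17.
Arden drops from 3 to 2.

Arden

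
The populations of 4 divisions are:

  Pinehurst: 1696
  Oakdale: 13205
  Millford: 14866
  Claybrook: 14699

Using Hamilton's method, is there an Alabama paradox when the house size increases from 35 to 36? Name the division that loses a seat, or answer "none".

At 35 seats: Pinehurst 1, Oakdale 10, Millford 12, Claybrook 12.
At 36 seats: Pinehurst 1, Oakdale 11, Millford 12, Claybrook 12.
No division's allocation decreased.

none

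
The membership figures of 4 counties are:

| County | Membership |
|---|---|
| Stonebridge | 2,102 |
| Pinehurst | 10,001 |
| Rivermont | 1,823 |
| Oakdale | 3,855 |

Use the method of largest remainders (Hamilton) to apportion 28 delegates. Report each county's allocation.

Stonebridge 3, Pinehurst 16, Rivermont 3, Oakdale 6

The standard divisor is 17781/28 ≈ 635.036.
Standard quotas: Stonebridge 3.3101, Pinehurst 15.7487, Rivermont 2.8707, Oakdale 6.0705.
Lower quotas: Stonebridge 3, Pinehurst 15, Rivermont 2, Oakdale 6 (sum 26, leaving 2 seats).
Remainders in descending order: Rivermont 0.8707, Pinehurst 0.7487, Stonebridge 0.3101, Oakdale 0.0705.
Largest remainders: Rivermont, Pinehurst receive the extra seats.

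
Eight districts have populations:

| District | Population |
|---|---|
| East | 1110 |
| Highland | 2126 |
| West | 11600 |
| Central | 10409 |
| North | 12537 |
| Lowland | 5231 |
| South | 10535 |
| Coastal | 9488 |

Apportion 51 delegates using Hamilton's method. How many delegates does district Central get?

8

Total 63036; standard divisor 63036/51 = 1236.
Standard quotas: East 0.8981, Highland 1.7201, West 9.3851, Central 8.4215, North 10.1432, Lowland 4.2322, South 8.5235, Coastal 7.6764.
Lower quotas: East 0, Highland 1, West 9, Central 8, North 10, Lowland 4, South 8, Coastal 7 (sum 47, leaving 4 seats).
Remainders in descending order: East 0.8981, Highland 0.7201, Coastal 0.6764, South 0.5235, Central 0.4215, West 0.3851, Lowland 0.2322, North 0.1432.
The surplus seats go to East, Highland, Coastal, South.
Central receives 8.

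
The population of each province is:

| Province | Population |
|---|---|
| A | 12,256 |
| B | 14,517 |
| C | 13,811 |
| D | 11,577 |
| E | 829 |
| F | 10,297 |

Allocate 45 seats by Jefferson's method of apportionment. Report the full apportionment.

Standard divisor 63287/45 ≈ 1406.378; standard quotas: A 8.715, B 10.322, C 9.820, D 8.232, E 0.589, F 7.322.
Rounding down gives 8, 10, 9, 8, 0, 7 = 42 seats, so the divisor must be adjusted.
With modified divisor 1300: modified quotas A 9.428, B 11.167, C 10.624, D 8.905, E 0.638, F 7.921.
Rounding down: A 9, B 11, C 10, D 8, E 0, F 7 (total 45).

A 9, B 11, C 10, D 8, E 0, F 7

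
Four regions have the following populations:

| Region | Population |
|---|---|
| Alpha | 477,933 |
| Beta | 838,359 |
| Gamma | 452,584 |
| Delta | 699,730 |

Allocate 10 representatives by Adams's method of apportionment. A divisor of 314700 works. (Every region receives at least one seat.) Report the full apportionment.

With modified divisor 314700: modified quotas Alpha 1.519, Beta 2.664, Gamma 1.438, Delta 2.223.
Rounding up: Alpha 2, Beta 3, Gamma 2, Delta 3 (total 10).

Alpha 2, Beta 3, Gamma 2, Delta 3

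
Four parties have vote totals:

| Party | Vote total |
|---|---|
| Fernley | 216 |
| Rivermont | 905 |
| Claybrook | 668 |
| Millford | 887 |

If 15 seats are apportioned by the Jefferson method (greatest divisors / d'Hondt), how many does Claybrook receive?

4

Standard divisor 2676/15 ≈ 178.4; standard quotas: Fernley 1.211, Rivermont 5.073, Claybrook 3.744, Millford 4.972.
Rounding down gives 1, 5, 3, 4 = 13 seats, so the divisor must be adjusted.
With modified divisor 160: modified quotas Fernley 1.350, Rivermont 5.656, Claybrook 4.175, Millford 5.544.
Rounding down: Fernley 1, Rivermont 5, Claybrook 4, Millford 5 (total 15).
Claybrook receives 4.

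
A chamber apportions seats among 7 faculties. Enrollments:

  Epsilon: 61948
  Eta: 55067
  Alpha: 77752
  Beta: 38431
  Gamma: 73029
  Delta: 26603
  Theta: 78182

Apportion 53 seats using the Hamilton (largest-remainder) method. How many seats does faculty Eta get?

The standard divisor is 411012/53 ≈ 7754.943.
Standard quotas: Epsilon 7.9882, Eta 7.1009, Alpha 10.0261, Beta 4.9557, Gamma 9.4171, Delta 3.4305, Theta 10.0816.
Lower quotas: Epsilon 7, Eta 7, Alpha 10, Beta 4, Gamma 9, Delta 3, Theta 10 (sum 50, leaving 3 seats).
Remainders in descending order: Epsilon 0.9882, Beta 0.9557, Delta 0.4305, Gamma 0.4171, Eta 0.1009, Theta 0.0816, Alpha 0.0261.
The surplus seats go to Epsilon, Beta, Delta.
Eta receives 7.

7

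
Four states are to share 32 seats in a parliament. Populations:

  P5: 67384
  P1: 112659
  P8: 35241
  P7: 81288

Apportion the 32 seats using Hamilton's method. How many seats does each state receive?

P5: 7; P1: 12; P8: 4; P7: 9

The standard divisor is 296572/32 ≈ 9267.875.
Standard quotas: P5 7.2707, P1 12.1559, P8 3.8025, P7 8.7709.
Lower quotas: P5 7, P1 12, P8 3, P7 8 (sum 30, leaving 2 seats).
Remainders in descending order: P8 0.8025, P7 0.7709, P5 0.2707, P1 0.1559.
The surplus seats go to P8, P7.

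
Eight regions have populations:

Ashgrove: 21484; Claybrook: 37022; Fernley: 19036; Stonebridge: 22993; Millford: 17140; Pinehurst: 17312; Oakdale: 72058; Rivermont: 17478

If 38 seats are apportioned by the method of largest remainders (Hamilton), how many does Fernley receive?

Total 224523; standard divisor 224523/38 ≈ 5908.5.
Standard quotas: Ashgrove 3.6361, Claybrook 6.2659, Fernley 3.2218, Stonebridge 3.8915, Millford 2.9009, Pinehurst 2.9300, Oakdale 12.1957, Rivermont 2.9581.
Lower quotas: Ashgrove 3, Claybrook 6, Fernley 3, Stonebridge 3, Millford 2, Pinehurst 2, Oakdale 12, Rivermont 2 (sum 33, leaving 5 seats).
Remainders in descending order: Rivermont 0.9581, Pinehurst 0.9300, Millford 0.9009, Stonebridge 0.8915, Ashgrove 0.6361, Claybrook 0.2659, Fernley 0.2218, Oakdale 0.1957.
Largest remainders: Rivermont, Pinehurst, Millford, Stonebridge, Ashgrove receive the extra seats.
Fernley receives 3.

3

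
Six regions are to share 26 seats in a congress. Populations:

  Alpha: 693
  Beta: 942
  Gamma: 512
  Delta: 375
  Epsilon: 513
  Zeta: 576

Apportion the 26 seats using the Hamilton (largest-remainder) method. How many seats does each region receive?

Alpha: 5, Beta: 7, Gamma: 3, Delta: 3, Epsilon: 4, Zeta: 4

Total 3611; standard divisor 3611/26 ≈ 138.885.
Standard quotas: Alpha 4.990, Beta 6.783, Gamma 3.687, Delta 2.700, Epsilon 3.694, Zeta 4.147.
Lower quotas: Alpha 4, Beta 6, Gamma 3, Delta 2, Epsilon 3, Zeta 4 (sum 22, leaving 4 seats).
Remainders in descending order: Alpha 0.990, Beta 0.783, Delta 0.700, Epsilon 0.694, Gamma 0.687, Zeta 0.147.
Largest remainders: Alpha, Beta, Delta, Epsilon receive the extra seats.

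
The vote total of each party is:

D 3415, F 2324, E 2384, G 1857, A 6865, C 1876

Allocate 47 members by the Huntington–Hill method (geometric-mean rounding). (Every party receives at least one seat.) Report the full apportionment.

D 8, F 6, E 6, G 5, A 17, C 5

With divisor 409: modified quotas D 8.350, F 5.682, E 5.829, G 4.540, A 16.785, C 4.587.
Geometric-mean thresholds: D √(8·9)=8.485, F √(5·6)=5.477, E √(5·6)=5.477, G √(4·5)=4.472, A √(16·17)=16.492, C √(4·5)=4.472.
Each quota rounded against its threshold gives D 8, F 6, E 6, G 5, A 17, C 5 (total 47).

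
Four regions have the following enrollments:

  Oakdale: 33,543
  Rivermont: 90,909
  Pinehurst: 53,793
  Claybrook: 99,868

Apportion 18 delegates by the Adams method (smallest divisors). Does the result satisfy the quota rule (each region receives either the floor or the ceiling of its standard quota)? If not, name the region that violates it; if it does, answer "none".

Standard quotas: Oakdale 2.171, Rivermont 5.884, Pinehurst 3.482, Claybrook 6.464.
Adams allocation: Oakdale 2, Rivermont 6, Pinehurst 4, Claybrook 6.
Every allocation lies between the lower and upper quota.

none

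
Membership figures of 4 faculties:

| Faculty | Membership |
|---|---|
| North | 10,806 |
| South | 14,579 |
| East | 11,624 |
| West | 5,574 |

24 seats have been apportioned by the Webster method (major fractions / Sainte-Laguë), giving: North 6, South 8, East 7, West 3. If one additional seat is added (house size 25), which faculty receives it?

South

Priority for the next seat is population ÷ (current seats + 0.5).
Priorities: North 1662.462, South 1715.176, East 1549.867, West 1592.571.
Highest priority: South.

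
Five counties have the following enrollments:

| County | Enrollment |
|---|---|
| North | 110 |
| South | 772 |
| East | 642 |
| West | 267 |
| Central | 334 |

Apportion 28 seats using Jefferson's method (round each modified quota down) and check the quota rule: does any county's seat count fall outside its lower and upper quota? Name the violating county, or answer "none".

none

Standard quotas: North 1.449, South 10.172, East 8.459, West 3.518, Central 4.401.
Jefferson allocation: North 1, South 11, East 9, West 3, Central 4.
Every allocation lies between the lower and upper quota.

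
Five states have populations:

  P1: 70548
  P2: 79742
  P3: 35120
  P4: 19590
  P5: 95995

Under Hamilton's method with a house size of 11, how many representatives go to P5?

3

Total 300995; standard divisor 300995/11 ≈ 27363.182.
Standard quotas: P1 2.5782, P2 2.9142, P3 1.2835, P4 0.7159, P5 3.5082.
Lower quotas: P1 2, P2 2, P3 1, P4 0, P5 3 (sum 8, leaving 3 seats).
Remainders in descending order: P2 0.9142, P4 0.7159, P1 0.5782, P5 0.5082, P3 0.2835.
The surplus seats go to P2, P4, P1.
P5 receives 3.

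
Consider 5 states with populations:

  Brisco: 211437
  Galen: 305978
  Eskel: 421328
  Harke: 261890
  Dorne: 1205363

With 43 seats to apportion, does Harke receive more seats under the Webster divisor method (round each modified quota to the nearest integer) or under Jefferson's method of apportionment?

Webster: Brisco 4, Galen 5, Eskel 8, Harke 5, Dorne 21.
Jefferson: Brisco 4, Galen 5, Eskel 8, Harke 4, Dorne 22.
Harke gets 5 under Webster and 4 under Jefferson.

Webster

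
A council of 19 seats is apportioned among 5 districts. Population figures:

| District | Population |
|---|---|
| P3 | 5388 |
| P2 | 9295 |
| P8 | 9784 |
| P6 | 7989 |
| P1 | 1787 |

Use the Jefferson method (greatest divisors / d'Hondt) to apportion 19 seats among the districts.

P3: 3, P2: 5, P8: 6, P6: 4, P1: 1

Standard divisor 34243/19 ≈ 1802.263; standard quotas: P3 2.990, P2 5.157, P8 5.429, P6 4.433, P1 0.992.
Rounding down gives 2, 5, 5, 4, 0 = 16 seats, so the divisor must be adjusted.
With modified divisor 1610: modified quotas P3 3.347, P2 5.773, P8 6.077, P6 4.962, P1 1.110.
Rounding down: P3 3, P2 5, P8 6, P6 4, P1 1 (total 19).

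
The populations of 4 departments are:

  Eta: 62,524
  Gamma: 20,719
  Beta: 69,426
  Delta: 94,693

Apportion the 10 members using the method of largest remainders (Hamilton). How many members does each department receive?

Total 247362; standard divisor 247362/10 ≈ 24736.2.
Standard quotas: Eta 2.5276, Gamma 0.8376, Beta 2.8067, Delta 3.8281.
Lower quotas: Eta 2, Gamma 0, Beta 2, Delta 3 (sum 7, leaving 3 seats).
Remainders in descending order: Gamma 0.8376, Delta 0.8281, Beta 0.8067, Eta 0.5276.
Largest remainders: Gamma, Delta, Beta receive the extra seats.

Eta=2, Gamma=1, Beta=3, Delta=4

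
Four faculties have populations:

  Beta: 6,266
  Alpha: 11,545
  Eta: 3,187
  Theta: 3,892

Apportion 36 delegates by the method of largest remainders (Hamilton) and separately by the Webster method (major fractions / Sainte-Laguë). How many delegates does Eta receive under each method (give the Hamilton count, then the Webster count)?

4 and 5

Hamilton: Beta 9, Alpha 17, Eta 4, Theta 6.
Webster: Beta 9, Alpha 16, Eta 5, Theta 6.
Eta gets 4 under Hamilton and 5 under Webster.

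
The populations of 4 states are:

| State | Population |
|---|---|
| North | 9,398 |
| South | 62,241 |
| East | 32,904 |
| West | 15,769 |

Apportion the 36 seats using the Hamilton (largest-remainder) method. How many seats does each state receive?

North=3, South=18, East=10, West=5

Standard divisor: 120312 ÷ 36 = 3342.
Standard quotas: North 2.8121, South 18.6239, East 9.8456, West 4.7184.
Lower quotas: North 2, South 18, East 9, West 4 (sum 33, leaving 3 seats).
Remainders in descending order: East 0.8456, North 0.8121, West 0.7184, South 0.6239.
Largest remainders: East, North, West receive the extra seats.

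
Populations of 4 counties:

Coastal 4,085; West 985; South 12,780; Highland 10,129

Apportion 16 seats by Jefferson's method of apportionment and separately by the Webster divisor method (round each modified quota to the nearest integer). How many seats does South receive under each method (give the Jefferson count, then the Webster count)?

Jefferson: Coastal 2, West 0, South 8, Highland 6.
Webster: Coastal 2, West 1, South 7, Highland 6.
South gets 8 under Jefferson and 7 under Webster.

8 and 7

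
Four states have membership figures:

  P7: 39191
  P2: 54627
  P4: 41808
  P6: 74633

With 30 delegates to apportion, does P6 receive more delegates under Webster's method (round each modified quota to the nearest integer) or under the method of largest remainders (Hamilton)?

Webster: P7 6, P2 8, P4 6, P6 10.
Hamilton: P7 5, P2 8, P4 6, P6 11.
P6 gets 10 under Webster and 11 under Hamilton.

Hamilton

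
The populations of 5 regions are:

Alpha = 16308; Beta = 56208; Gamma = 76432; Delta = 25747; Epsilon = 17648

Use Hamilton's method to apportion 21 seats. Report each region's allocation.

Standard divisor: 192343 ÷ 21 ≈ 9159.19.
Standard quotas: Alpha 1.7805, Beta 6.1368, Gamma 8.3448, Delta 2.8111, Epsilon 1.9268.
Lower quotas: Alpha 1, Beta 6, Gamma 8, Delta 2, Epsilon 1 (sum 18, leaving 3 seats).
Remainders in descending order: Epsilon 0.9268, Delta 0.8111, Alpha 0.7805, Gamma 0.3448, Beta 0.1368.
The surplus seats go to Epsilon, Delta, Alpha.

Alpha=2, Beta=6, Gamma=8, Delta=3, Epsilon=2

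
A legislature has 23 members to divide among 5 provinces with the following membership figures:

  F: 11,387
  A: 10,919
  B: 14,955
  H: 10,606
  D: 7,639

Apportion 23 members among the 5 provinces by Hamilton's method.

F=5, A=5, B=6, H=4, D=3

Total 55506; standard divisor 55506/23 ≈ 2413.304.
Standard quotas: F 4.7184, A 4.5245, B 6.1969, H 4.3948, D 3.1654.
Lower quotas: F 4, A 4, B 6, H 4, D 3 (sum 21, leaving 2 seats).
Remainders in descending order: F 0.7184, A 0.5245, H 0.3948, B 0.1969, D 0.1654.
The surplus seats go to F, A.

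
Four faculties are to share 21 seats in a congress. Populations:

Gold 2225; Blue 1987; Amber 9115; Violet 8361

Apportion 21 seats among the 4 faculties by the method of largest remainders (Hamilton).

Gold=2; Blue=2; Amber=9; Violet=8

Total 21688; standard divisor 21688/21 ≈ 1032.762.
Standard quotas: Gold 2.1544, Blue 1.9240, Amber 8.8258, Violet 8.0958.
Lower quotas: Gold 2, Blue 1, Amber 8, Violet 8 (sum 19, leaving 2 seats).
Remainders in descending order: Blue 0.9240, Amber 0.8258, Gold 0.1544, Violet 0.0958.
Largest remainders: Blue, Amber receive the extra seats.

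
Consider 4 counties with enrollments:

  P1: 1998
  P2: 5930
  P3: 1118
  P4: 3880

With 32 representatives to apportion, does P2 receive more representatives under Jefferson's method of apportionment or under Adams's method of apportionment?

Jefferson: P1 5, P2 15, P3 2, P4 10.
Adams: P1 5, P2 14, P3 3, P4 10.
P2 gets 15 under Jefferson and 14 under Adams.

Jefferson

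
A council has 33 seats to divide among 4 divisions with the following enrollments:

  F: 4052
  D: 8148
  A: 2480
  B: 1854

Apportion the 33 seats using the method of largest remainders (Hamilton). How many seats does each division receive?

F: 8; D: 16; A: 5; B: 4

Standard divisor: 16534 ÷ 33 ≈ 501.03.
Standard quotas: F 8.0873, D 16.2625, A 4.9498, B 3.7004.
Lower quotas: F 8, D 16, A 4, B 3 (sum 31, leaving 2 seats).
Remainders in descending order: A 0.9498, B 0.7004, D 0.2625, F 0.0873.
Largest remainders: A, B receive the extra seats.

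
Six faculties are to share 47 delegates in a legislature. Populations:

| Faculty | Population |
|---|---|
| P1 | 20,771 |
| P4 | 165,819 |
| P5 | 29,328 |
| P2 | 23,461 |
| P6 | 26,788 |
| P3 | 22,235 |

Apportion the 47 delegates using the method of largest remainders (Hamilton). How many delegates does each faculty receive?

The standard divisor is 288402/47 ≈ 6136.213.
Standard quotas: P1 3.3850, P4 27.0230, P5 4.7795, P2 3.8234, P6 4.3656, P3 3.6236.
Lower quotas: P1 3, P4 27, P5 4, P2 3, P6 4, P3 3 (sum 44, leaving 3 seats).
Remainders in descending order: P2 0.8234, P5 0.7795, P3 0.6236, P1 0.3850, P6 0.3656, P4 0.0230.
The surplus seats go to P2, P5, P3.

P1: 3, P4: 27, P5: 5, P2: 4, P6: 4, P3: 4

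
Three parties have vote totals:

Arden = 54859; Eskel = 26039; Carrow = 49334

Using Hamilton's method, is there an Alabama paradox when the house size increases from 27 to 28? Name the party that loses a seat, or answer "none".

At 27 seats: Arden 11, Eskel 6, Carrow 10.
At 28 seats: Arden 12, Eskel 5, Carrow 11.
Eskel drops from 6 to 5.

Eskel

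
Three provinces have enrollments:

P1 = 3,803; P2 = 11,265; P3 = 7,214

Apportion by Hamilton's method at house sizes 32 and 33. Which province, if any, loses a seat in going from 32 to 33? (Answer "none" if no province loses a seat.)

P1

At 32 seats: P1 6, P2 16, P3 10.
At 33 seats: P1 5, P2 17, P3 11.
P1 drops from 6 to 5.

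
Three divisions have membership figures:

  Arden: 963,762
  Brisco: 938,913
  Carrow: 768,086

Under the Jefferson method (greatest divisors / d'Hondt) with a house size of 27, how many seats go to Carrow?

8

Standard divisor 2670761/27 ≈ 98917.074; standard quotas: Arden 9.743, Brisco 9.492, Carrow 7.765.
Rounding down gives 9, 9, 7 = 25 seats, so the divisor must be adjusted.
With modified divisor 95000: modified quotas Arden 10.145, Brisco 9.883, Carrow 8.085.
Rounding down: Arden 10, Brisco 9, Carrow 8 (total 27).
Carrow receives 8.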